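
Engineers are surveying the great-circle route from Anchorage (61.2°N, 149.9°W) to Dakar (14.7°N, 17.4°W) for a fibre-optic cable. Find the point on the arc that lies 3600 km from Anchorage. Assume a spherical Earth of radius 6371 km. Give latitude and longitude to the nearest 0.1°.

≈ 66.9°N, 71.6°W

The haversine formula gives a central angle δ ≈ 1.663 rad (95.3°) between the endpoints. The total great-circle distance is δ·R ≈ 1.663 × 6371 ≈ 10597 km, so the target fraction is f = 3600/10597 ≈ 0.340.
Interpolate at f ≈ 0.340 with slerp weights a = sin((1−f)δ)/sin δ ≈ 0.894, b = sin(fδ)/sin δ ≈ 0.538.
p = a·p₁ + b·p₂ ≈ (0.124, -0.372, 0.920); φ = arcsin(p_z) ≈ 66.94°, λ = atan2(p_y, p_x) ≈ -71.60°.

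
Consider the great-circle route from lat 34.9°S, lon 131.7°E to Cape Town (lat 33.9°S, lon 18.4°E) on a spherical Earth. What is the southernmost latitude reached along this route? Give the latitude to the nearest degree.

≈ 51°S

The great circle lies in the plane with unit normal n̂ = (p₁ × p₂)/|p₁ × p₂|.
Here n̂_z ≈ -0.626; the vertex latitude is φ_max = arccos|n̂_z| ≈ 51.2°.
Check via Clairaut: cos φ_max = |cos φ₁| · sin C = cos(34.9°)·sin(130.2°) ≈ 0.626, again giving ≈ 51.2°.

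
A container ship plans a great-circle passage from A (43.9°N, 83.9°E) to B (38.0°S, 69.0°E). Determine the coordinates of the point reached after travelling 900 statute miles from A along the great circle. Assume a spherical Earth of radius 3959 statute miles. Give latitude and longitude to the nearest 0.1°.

Write both endpoints as unit vectors p₁, p₂ with components (cos φ cos λ, cos φ sin λ, sin φ).
The central angle between the endpoints is δ = arccos(p₁·p₂) ≈ 1.449 rad (83.0°). The total great-circle distance is δ·R ≈ 1.449 × 3959 ≈ 5735 mi, so the target fraction is f = 900/5735 ≈ 0.157.
Interpolate at f ≈ 0.157 with slerp weights a = sin((1−f)δ)/sin δ ≈ 0.947, b = sin(fδ)/sin δ ≈ 0.227.
p = a·p₁ + b·p₂ ≈ (0.137, 0.845, 0.517); φ = arcsin(p_z) ≈ 31.10°, λ = atan2(p_y, p_x) ≈ 80.82°.

≈ (31.1°N, 80.8°E)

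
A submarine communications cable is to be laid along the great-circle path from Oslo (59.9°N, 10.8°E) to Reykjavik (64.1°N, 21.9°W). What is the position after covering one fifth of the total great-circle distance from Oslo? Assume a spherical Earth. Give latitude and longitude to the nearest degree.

Write both endpoints as unit vectors p₁, p₂ with components (cos φ cos λ, cos φ sin λ, sin φ).
The central angle between the endpoints is δ = arccos(p₁·p₂) ≈ 0.274 rad (15.7°).
Interpolate at f = 1/5 with slerp weights a = sin((1−f)δ)/sin δ ≈ 0.804, b = sin(fδ)/sin δ ≈ 0.202.
p = a·p₁ + b·p₂ ≈ (0.478, 0.043, 0.877); φ = arcsin(p_z) ≈ 61.33°, λ = atan2(p_y, p_x) ≈ 5.09°.

≈ 61°N, 5°E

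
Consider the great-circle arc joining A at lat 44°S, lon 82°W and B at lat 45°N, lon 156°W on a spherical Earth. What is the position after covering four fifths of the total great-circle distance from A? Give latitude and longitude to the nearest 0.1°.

≈ lat 28.4°N, lon 137.6°W

The haversine formula gives a central angle δ ≈ 1.929 rad (110.5°) between the endpoints.
Interpolate at f = 4/5 with slerp weights a = sin((1−f)δ)/sin δ ≈ 0.402, b = sin(fδ)/sin δ ≈ 1.068.
p = a·p₁ + b·p₂ ≈ (-0.649, -0.593, 0.476); φ = arcsin(p_z) ≈ 28.40°, λ = atan2(p_y, p_x) ≈ -137.58°.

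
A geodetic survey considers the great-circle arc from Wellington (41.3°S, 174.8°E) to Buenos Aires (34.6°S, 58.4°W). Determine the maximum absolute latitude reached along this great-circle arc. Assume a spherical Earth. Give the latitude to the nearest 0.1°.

The great circle lies in the plane with unit normal n̂ = (p₁ × p₂)/|p₁ × p₂|.
Here n̂_z ≈ +0.495; the vertex latitude is φ_max = arccos|n̂_z| ≈ 60.3°.
Check via Clairaut: cos φ_max = |cos φ₁| · sin C = cos(41.3°)·sin(138.8°) ≈ 0.495, again giving ≈ 60.3°.

≈ 60.3°S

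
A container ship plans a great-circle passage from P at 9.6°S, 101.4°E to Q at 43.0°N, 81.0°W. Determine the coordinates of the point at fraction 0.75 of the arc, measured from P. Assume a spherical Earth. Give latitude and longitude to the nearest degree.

≈ 79°N, 95°W

Convert each endpoint to a unit vector on the sphere (x = cos φ cos λ, y = cos φ sin λ, z = sin φ).
The central angle between the endpoints is δ = arccos(p₁·p₂) ≈ 2.558 rad (146.5°).
Interpolate at f = 0.75 with slerp weights a = sin((1−f)δ)/sin δ ≈ 1.082, b = sin(fδ)/sin δ ≈ 1.705.
p = a·p₁ + b·p₂ ≈ (-0.016, -0.186, 0.982); φ = arcsin(p_z) ≈ 79.25°, λ = atan2(p_y, p_x) ≈ -94.86°.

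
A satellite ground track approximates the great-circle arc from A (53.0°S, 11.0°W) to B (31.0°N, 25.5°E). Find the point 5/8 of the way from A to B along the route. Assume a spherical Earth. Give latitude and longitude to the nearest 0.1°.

≈ (0.9°S, 14.0°E)

From cos δ = sin φ₁ sin φ₂ + cos φ₁ cos φ₂ cos Δλ, the central angle is δ ≈ 1.567 rad (89.8°).
Interpolate at f = 5/8 with slerp weights a = sin((1−f)δ)/sin δ ≈ 0.555, b = sin(fδ)/sin δ ≈ 0.830.
p = a·p₁ + b·p₂ ≈ (0.970, 0.243, -0.015); φ = arcsin(p_z) ≈ -0.87°, λ = atan2(p_y, p_x) ≈ 14.05°.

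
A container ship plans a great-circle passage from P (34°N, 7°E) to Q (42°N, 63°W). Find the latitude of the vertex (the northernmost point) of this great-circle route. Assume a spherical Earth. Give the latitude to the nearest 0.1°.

The great circle lies in the plane with unit normal n̂ = (p₁ × p₂)/|p₁ × p₂|.
Here n̂_z ≈ -0.714; the vertex latitude is φ_max = arccos|n̂_z| ≈ 44.5°.

≈ 44.5°N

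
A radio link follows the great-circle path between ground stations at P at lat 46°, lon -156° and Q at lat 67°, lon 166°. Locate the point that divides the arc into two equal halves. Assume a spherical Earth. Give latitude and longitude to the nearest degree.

≈ lat 58°, lon -169°

Convert each endpoint to a unit vector on the sphere (x = cos φ cos λ, y = cos φ sin λ, z = sin φ).
The central angle between the endpoints is δ = arccos(p₁·p₂) ≈ 0.503 rad (28.8°).
Interpolate at f = 1/2 with slerp weights a = sin((1−f)δ)/sin δ ≈ 0.516, b = sin(fδ)/sin δ ≈ 0.516.
p = a·p₁ + b·p₂ ≈ (-0.523, -0.097, 0.847); φ = arcsin(p_z) ≈ 57.84°, λ = atan2(p_y, p_x) ≈ -169.49°.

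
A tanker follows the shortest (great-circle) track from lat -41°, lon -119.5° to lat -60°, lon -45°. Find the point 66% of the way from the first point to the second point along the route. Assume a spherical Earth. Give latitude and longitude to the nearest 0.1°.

≈ lat -59.3°, lon -77.6°

Write both endpoints as unit vectors p₁, p₂ with components (cos φ cos λ, cos φ sin λ, sin φ).
The central angle between the endpoints is δ = arccos(p₁·p₂) ≈ 0.838 rad (48.0°).
Interpolate at f = 0.66 with slerp weights a = sin((1−f)δ)/sin δ ≈ 0.378, b = sin(fδ)/sin δ ≈ 0.707.
p = a·p₁ + b·p₂ ≈ (0.109, -0.498, -0.860); φ = arcsin(p_z) ≈ -59.33°, λ = atan2(p_y, p_x) ≈ -77.62°.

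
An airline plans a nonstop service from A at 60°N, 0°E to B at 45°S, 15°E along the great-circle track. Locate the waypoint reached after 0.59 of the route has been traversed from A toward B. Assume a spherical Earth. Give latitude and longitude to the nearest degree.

Write both endpoints as unit vectors p₁, p₂ with components (cos φ cos λ, cos φ sin λ, sin φ).
The central angle between the endpoints is δ = arccos(p₁·p₂) ≈ 1.845 rad (105.7°).
Interpolate at f = 0.59 with slerp weights a = sin((1−f)δ)/sin δ ≈ 0.713, b = sin(fδ)/sin δ ≈ 0.920.
p = a·p₁ + b·p₂ ≈ (0.985, 0.168, -0.033); φ = arcsin(p_z) ≈ -1.91°, λ = atan2(p_y, p_x) ≈ 9.70°.

≈ 2°S, 10°E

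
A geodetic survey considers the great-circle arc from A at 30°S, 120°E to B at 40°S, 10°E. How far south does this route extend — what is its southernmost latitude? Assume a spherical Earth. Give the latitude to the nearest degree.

The great circle lies in the plane with unit normal n̂ = (p₁ × p₂)/|p₁ × p₂|.
Here n̂_z ≈ -0.626; the vertex latitude is φ_max = arccos|n̂_z| ≈ 51.2°.
Check via Clairaut: cos φ_max = |cos φ₁| · sin C = cos(30.0°)·sin(133.7°) ≈ 0.626, again giving ≈ 51.2°.

≈ 51°S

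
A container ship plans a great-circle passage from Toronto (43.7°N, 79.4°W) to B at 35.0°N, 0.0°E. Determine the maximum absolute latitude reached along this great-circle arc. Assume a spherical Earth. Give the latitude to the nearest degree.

The great circle lies in the plane with unit normal n̂ = (p₁ × p₂)/|p₁ × p₂|.
Here n̂_z ≈ +0.675; the vertex latitude is φ_max = arccos|n̂_z| ≈ 47.6°.
Check via Clairaut: cos φ_max = |cos φ₁| · sin C = cos(43.7°)·sin(68.9°) ≈ 0.675, again giving ≈ 47.6°.

≈ 48°N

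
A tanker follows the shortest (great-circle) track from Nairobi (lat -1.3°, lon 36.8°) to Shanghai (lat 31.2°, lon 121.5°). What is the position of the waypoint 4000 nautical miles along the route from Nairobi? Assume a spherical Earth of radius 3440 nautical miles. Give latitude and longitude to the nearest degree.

≈ lat 28°, lon 99°

Write both endpoints as unit vectors p₁, p₂ with components (cos φ cos λ, cos φ sin λ, sin φ).
The central angle between the endpoints is δ = arccos(p₁·p₂) ≈ 1.504 rad (86.1°). The total great-circle distance is δ·R ≈ 1.504 × 3440 ≈ 5172 nmi, so the target fraction is f = 4000/5172 ≈ 0.773.
Interpolate at f ≈ 0.773 with slerp weights a = sin((1−f)δ)/sin δ ≈ 0.335, b = sin(fδ)/sin δ ≈ 0.920.
p = a·p₁ + b·p₂ ≈ (-0.143, 0.872, 0.469); φ = arcsin(p_z) ≈ 27.97°, λ = atan2(p_y, p_x) ≈ 99.32°.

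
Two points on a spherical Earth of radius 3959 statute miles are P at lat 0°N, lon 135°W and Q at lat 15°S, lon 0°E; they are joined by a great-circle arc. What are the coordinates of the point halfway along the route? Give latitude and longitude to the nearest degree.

≈ lat 19°S, lon 70°W

The haversine formula gives a central angle δ ≈ 2.323 rad (133.1°) between the endpoints.
Interpolate at f = 1/2 with slerp weights a = sin((1−f)δ)/sin δ ≈ 1.256, b = sin(fδ)/sin δ ≈ 1.256.
p = a·p₁ + b·p₂ ≈ (0.325, -0.888, -0.325); φ = arcsin(p_z) ≈ -18.97°, λ = atan2(p_y, p_x) ≈ -69.90°.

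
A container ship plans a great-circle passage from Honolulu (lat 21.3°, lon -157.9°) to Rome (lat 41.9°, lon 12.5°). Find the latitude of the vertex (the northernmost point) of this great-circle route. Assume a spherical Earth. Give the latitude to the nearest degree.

The great circle lies in the plane with unit normal n̂ = (p₁ × p₂)/|p₁ × p₂|.
Here n̂_z ≈ +0.129; the vertex latitude is φ_max = arccos|n̂_z| ≈ 82.6°.
Check via Clairaut: cos φ_max = |cos φ₁| · sin C = cos(21.3°)·sin(8.0°) ≈ 0.129, again giving ≈ 82.6°.

≈ 83°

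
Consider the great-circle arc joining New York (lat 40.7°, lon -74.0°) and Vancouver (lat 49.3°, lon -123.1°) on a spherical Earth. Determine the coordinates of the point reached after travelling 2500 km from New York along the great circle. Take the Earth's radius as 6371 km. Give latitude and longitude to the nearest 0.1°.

≈ lat 48.8°, lon -103.8°

The haversine formula gives a central angle δ ≈ 0.613 rad (35.1°) between the endpoints. The total great-circle distance is δ·R ≈ 0.613 × 6371 ≈ 3904 km, so the target fraction is f = 2500/3904 ≈ 0.640.
Interpolate at f ≈ 0.640 with slerp weights a = sin((1−f)δ)/sin δ ≈ 0.380, b = sin(fδ)/sin δ ≈ 0.665.
p = a·p₁ + b·p₂ ≈ (-0.157, -0.640, 0.752); φ = arcsin(p_z) ≈ 48.76°, λ = atan2(p_y, p_x) ≈ -103.81°.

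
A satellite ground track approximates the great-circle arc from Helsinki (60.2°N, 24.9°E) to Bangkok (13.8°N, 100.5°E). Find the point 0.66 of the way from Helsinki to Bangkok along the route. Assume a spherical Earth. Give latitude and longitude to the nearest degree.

≈ (34°N, 86°E)

Write both endpoints as unit vectors p₁, p₂ with components (cos φ cos λ, cos φ sin λ, sin φ).
The central angle between the endpoints is δ = arccos(p₁·p₂) ≈ 1.238 rad (70.9°).
Interpolate at f = 0.66 with slerp weights a = sin((1−f)δ)/sin δ ≈ 0.432, b = sin(fδ)/sin δ ≈ 0.771.
p = a·p₁ + b·p₂ ≈ (0.058, 0.827, 0.559); φ = arcsin(p_z) ≈ 33.99°, λ = atan2(p_y, p_x) ≈ 85.97°.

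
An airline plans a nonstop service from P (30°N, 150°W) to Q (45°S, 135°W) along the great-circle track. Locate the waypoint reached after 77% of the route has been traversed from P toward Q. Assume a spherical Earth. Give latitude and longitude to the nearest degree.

≈ (28°S, 140°W)

Convert each endpoint to a unit vector on the sphere (x = cos φ cos λ, y = cos φ sin λ, z = sin φ).
The central angle between the endpoints is δ = arccos(p₁·p₂) ≈ 1.331 rad (76.2°).
Interpolate at f = 0.77 with slerp weights a = sin((1−f)δ)/sin δ ≈ 0.310, b = sin(fδ)/sin δ ≈ 0.880.
p = a·p₁ + b·p₂ ≈ (-0.672, -0.574, -0.467); φ = arcsin(p_z) ≈ -27.84°, λ = atan2(p_y, p_x) ≈ -139.51°.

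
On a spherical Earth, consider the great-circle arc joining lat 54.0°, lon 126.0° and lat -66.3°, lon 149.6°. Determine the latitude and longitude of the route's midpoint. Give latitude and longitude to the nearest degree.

≈ lat -6°, lon 136°

Convert each endpoint to a unit vector on the sphere (x = cos φ cos λ, y = cos φ sin λ, z = sin φ).
The central angle between the endpoints is δ = arccos(p₁·p₂) ≈ 2.123 rad (121.6°).
Interpolate at f = 1/2 with slerp weights a = sin((1−f)δ)/sin δ ≈ 1.025, b = sin(fδ)/sin δ ≈ 1.025.
p = a·p₁ + b·p₂ ≈ (-0.710, 0.696, -0.109); φ = arcsin(p_z) ≈ -6.28°, λ = atan2(p_y, p_x) ≈ 135.55°.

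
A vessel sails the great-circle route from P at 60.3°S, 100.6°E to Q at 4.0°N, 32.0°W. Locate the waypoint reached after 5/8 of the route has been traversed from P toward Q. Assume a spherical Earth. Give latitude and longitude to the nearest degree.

The haversine formula gives a central angle δ ≈ 1.977 rad (113.3°) between the endpoints.
Interpolate at f = 5/8 with slerp weights a = sin((1−f)δ)/sin δ ≈ 0.735, b = sin(fδ)/sin δ ≈ 1.028.
p = a·p₁ + b·p₂ ≈ (0.803, -0.185, -0.567); φ = arcsin(p_z) ≈ -34.53°, λ = atan2(p_y, p_x) ≈ -13.01°.

≈ 35°S, 13°W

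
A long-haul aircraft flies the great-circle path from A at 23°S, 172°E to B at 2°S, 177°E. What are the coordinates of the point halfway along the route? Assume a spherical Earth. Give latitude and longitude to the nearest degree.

≈ 13°S, 175°E

The haversine formula gives a central angle δ ≈ 0.376 rad (21.6°) between the endpoints.
Interpolate at f = 1/2 with slerp weights a = sin((1−f)δ)/sin δ ≈ 0.509, b = sin(fδ)/sin δ ≈ 0.509.
p = a·p₁ + b·p₂ ≈ (-0.972, 0.092, -0.217); φ = arcsin(p_z) ≈ -12.51°, λ = atan2(p_y, p_x) ≈ 174.60°.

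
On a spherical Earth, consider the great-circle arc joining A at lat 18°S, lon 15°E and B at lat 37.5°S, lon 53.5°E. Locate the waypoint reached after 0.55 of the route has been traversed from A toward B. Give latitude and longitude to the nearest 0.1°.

Write both endpoints as unit vectors p₁, p₂ with components (cos φ cos λ, cos φ sin λ, sin φ).
The central angle between the endpoints is δ = arccos(p₁·p₂) ≈ 0.678 rad (38.9°).
Interpolate at f = 0.55 with slerp weights a = sin((1−f)δ)/sin δ ≈ 0.479, b = sin(fδ)/sin δ ≈ 0.581.
p = a·p₁ + b·p₂ ≈ (0.714, 0.488, -0.502); φ = arcsin(p_z) ≈ -30.11°, λ = atan2(p_y, p_x) ≈ 34.37°.

≈ lat 30.1°S, lon 34.4°E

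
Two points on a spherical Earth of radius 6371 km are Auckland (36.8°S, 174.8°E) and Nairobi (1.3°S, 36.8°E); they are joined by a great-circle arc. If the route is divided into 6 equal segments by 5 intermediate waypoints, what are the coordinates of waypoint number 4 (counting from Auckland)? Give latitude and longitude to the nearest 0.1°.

≈ (31.3°S, 67.7°E)

Write both endpoints as unit vectors p₁, p₂ with components (cos φ cos λ, cos φ sin λ, sin φ).
The central angle between the endpoints is δ = arccos(p₁·p₂) ≈ 2.191 rad (125.5°).
Interpolate at f = 4/6 with slerp weights a = sin((1−f)δ)/sin δ ≈ 0.820, b = sin(fδ)/sin δ ≈ 1.222.
p = a·p₁ + b·p₂ ≈ (0.324, 0.791, -0.519); φ = arcsin(p_z) ≈ -31.26°, λ = atan2(p_y, p_x) ≈ 67.72°.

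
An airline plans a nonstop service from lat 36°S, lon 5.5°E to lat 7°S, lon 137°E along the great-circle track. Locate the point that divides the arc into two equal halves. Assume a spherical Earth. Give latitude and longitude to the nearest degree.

Write both endpoints as unit vectors p₁, p₂ with components (cos φ cos λ, cos φ sin λ, sin φ).
The central angle between the endpoints is δ = arccos(p₁·p₂) ≈ 2.049 rad (117.4°).
Interpolate at f = 1/2 with slerp weights a = sin((1−f)δ)/sin δ ≈ 0.963, b = sin(fδ)/sin δ ≈ 0.963.
p = a·p₁ + b·p₂ ≈ (0.076, 0.726, -0.683); φ = arcsin(p_z) ≈ -43.09°, λ = atan2(p_y, p_x) ≈ 83.99°.

≈ lat 43°S, lon 84°E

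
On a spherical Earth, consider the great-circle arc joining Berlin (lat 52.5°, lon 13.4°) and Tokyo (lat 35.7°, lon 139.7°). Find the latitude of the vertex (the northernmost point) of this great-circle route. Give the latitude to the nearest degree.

≈ 66°

The great circle lies in the plane with unit normal n̂ = (p₁ × p₂)/|p₁ × p₂|.
Here n̂_z ≈ +0.404; the vertex latitude is φ_max = arccos|n̂_z| ≈ 66.2°.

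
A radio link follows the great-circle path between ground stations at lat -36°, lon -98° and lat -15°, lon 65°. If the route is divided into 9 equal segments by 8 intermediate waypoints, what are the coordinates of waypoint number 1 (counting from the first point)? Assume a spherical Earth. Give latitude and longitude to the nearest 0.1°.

The haversine formula gives a central angle δ ≈ 2.208 rad (126.5°) between the endpoints.
Interpolate at f = 1/9 with slerp weights a = sin((1−f)δ)/sin δ ≈ 1.150, b = sin(fδ)/sin δ ≈ 0.302.
p = a·p₁ + b·p₂ ≈ (-0.006, -0.657, -0.754); φ = arcsin(p_z) ≈ -48.95°, λ = atan2(p_y, p_x) ≈ -90.53°.

≈ lat -49.0°, lon -90.5°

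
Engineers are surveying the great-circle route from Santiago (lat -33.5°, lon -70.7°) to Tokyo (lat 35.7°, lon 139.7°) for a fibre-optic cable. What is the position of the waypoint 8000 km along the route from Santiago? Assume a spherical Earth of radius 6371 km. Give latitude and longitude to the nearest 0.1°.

≈ lat 0.9°, lon -138.2°

From cos δ = sin φ₁ sin φ₂ + cos φ₁ cos φ₂ cos Δλ, the central angle is δ ≈ 2.705 rad (155.0°). The total great-circle distance is δ·R ≈ 2.705 × 6371 ≈ 17233 km, so the target fraction is f = 8000/17233 ≈ 0.464.
Interpolate at f ≈ 0.464 with slerp weights a = sin((1−f)δ)/sin δ ≈ 2.347, b = sin(fδ)/sin δ ≈ 2.248.
p = a·p₁ + b·p₂ ≈ (-0.745, -0.666, 0.016); φ = arcsin(p_z) ≈ 0.94°, λ = atan2(p_y, p_x) ≈ -138.21°.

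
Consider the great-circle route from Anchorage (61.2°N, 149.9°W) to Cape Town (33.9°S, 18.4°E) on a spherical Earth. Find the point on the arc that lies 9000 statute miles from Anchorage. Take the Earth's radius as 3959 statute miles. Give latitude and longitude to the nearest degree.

Convert each endpoint to a unit vector on the sphere (x = cos φ cos λ, y = cos φ sin λ, z = sin φ).
The central angle between the endpoints is δ = arccos(p₁·p₂) ≈ 2.647 rad (151.7°). The total great-circle distance is δ·R ≈ 2.647 × 3959 ≈ 10481 mi, so the target fraction is f = 9000/10481 ≈ 0.859.
Interpolate at f ≈ 0.859 with slerp weights a = sin((1−f)δ)/sin δ ≈ 0.770, b = sin(fδ)/sin δ ≈ 1.609.
p = a·p₁ + b·p₂ ≈ (0.946, 0.235, -0.222); φ = arcsin(p_z) ≈ -12.85°, λ = atan2(p_y, p_x) ≈ 13.97°.

≈ 13°S, 14°E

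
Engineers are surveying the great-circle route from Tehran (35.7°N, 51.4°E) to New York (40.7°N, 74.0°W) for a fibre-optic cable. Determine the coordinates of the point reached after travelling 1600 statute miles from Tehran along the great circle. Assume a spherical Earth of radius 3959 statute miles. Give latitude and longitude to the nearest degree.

Write both endpoints as unit vectors p₁, p₂ with components (cos φ cos λ, cos φ sin λ, sin φ).
The central angle between the endpoints is δ = arccos(p₁·p₂) ≈ 1.547 rad (88.6°). The total great-circle distance is δ·R ≈ 1.547 × 3959 ≈ 6124 mi, so the target fraction is f = 1600/6124 ≈ 0.261.
Interpolate at f ≈ 0.261 with slerp weights a = sin((1−f)δ)/sin δ ≈ 0.910, b = sin(fδ)/sin δ ≈ 0.393.
p = a·p₁ + b·p₂ ≈ (0.543, 0.291, 0.788); φ = arcsin(p_z) ≈ 51.96°, λ = atan2(p_y, p_x) ≈ 28.17°.

≈ 52°N, 28°E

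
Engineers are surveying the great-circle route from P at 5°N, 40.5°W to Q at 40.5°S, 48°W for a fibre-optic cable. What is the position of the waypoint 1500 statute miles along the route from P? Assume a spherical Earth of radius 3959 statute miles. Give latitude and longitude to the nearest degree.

≈ 16°S, 44°W

The haversine formula gives a central angle δ ≈ 0.803 rad (46.0°) between the endpoints. The total great-circle distance is δ·R ≈ 0.803 × 3959 ≈ 3180 mi, so the target fraction is f = 1500/3180 ≈ 0.472.
Interpolate at f ≈ 0.472 with slerp weights a = sin((1−f)δ)/sin δ ≈ 0.572, b = sin(fδ)/sin δ ≈ 0.514.
p = a·p₁ + b·p₂ ≈ (0.695, -0.661, -0.284); φ = arcsin(p_z) ≈ -16.50°, λ = atan2(p_y, p_x) ≈ -43.55°.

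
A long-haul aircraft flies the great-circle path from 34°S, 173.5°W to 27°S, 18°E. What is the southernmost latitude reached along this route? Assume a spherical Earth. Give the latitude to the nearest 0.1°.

The great circle lies in the plane with unit normal n̂ = (p₁ × p₂)/|p₁ × p₂|.
Here n̂_z ≈ -0.167; the vertex latitude is φ_max = arccos|n̂_z| ≈ 80.4°.

≈ 80.4°S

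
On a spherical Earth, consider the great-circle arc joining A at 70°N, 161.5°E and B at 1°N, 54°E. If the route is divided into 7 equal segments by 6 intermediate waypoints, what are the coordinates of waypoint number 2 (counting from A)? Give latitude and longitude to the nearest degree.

Convert each endpoint to a unit vector on the sphere (x = cos φ cos λ, y = cos φ sin λ, z = sin φ).
The central angle between the endpoints is δ = arccos(p₁·p₂) ≈ 1.657 rad (95.0°).
Interpolate at f = 2/7 with slerp weights a = sin((1−f)δ)/sin δ ≈ 0.930, b = sin(fδ)/sin δ ≈ 0.458.
p = a·p₁ + b·p₂ ≈ (-0.032, 0.471, 0.881); φ = arcsin(p_z) ≈ 61.82°, λ = atan2(p_y, p_x) ≈ 93.94°.

≈ 62°N, 94°E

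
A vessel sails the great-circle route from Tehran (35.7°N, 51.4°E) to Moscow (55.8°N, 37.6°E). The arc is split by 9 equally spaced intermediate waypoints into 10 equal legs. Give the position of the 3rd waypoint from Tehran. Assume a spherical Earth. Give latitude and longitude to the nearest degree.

≈ 42°N, 48°E

Write both endpoints as unit vectors p₁, p₂ with components (cos φ cos λ, cos φ sin λ, sin φ).
The central angle between the endpoints is δ = arccos(p₁·p₂) ≈ 0.387 rad (22.2°).
Interpolate at f = 3/10 with slerp weights a = sin((1−f)δ)/sin δ ≈ 0.709, b = sin(fδ)/sin δ ≈ 0.307.
p = a·p₁ + b·p₂ ≈ (0.496, 0.555, 0.668); φ = arcsin(p_z) ≈ 41.88°, λ = atan2(p_y, p_x) ≈ 48.23°.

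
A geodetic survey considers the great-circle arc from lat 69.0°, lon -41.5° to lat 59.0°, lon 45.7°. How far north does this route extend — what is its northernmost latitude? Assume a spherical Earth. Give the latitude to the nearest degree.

The great circle lies in the plane with unit normal n̂ = (p₁ × p₂)/|p₁ × p₂|.
Here n̂_z ≈ +0.314; the vertex latitude is φ_max = arccos|n̂_z| ≈ 71.7°.
Check via Clairaut: cos φ_max = |cos φ₁| · sin C = cos(69.0°)·sin(61.1°) ≈ 0.314, again giving ≈ 71.7°.

≈ 72°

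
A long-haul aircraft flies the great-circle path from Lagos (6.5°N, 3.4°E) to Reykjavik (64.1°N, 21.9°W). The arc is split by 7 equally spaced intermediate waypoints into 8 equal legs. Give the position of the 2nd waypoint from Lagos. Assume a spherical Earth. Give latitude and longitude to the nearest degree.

≈ 21°N, 0°E

The haversine formula gives a central angle δ ≈ 1.054 rad (60.4°) between the endpoints.
Interpolate at f = 2/8 with slerp weights a = sin((1−f)δ)/sin δ ≈ 0.817, b = sin(fδ)/sin δ ≈ 0.300.
p = a·p₁ + b·p₂ ≈ (0.932, -0.001, 0.362); φ = arcsin(p_z) ≈ 21.22°, λ = atan2(p_y, p_x) ≈ -0.04°.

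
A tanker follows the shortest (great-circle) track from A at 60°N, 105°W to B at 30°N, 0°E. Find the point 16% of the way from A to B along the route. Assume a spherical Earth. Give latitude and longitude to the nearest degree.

≈ 64°N, 82°W

The haversine formula gives a central angle δ ≈ 1.244 rad (71.3°) between the endpoints.
Interpolate at f = 0.16 with slerp weights a = sin((1−f)δ)/sin δ ≈ 0.913, b = sin(fδ)/sin δ ≈ 0.209.
p = a·p₁ + b·p₂ ≈ (0.063, -0.441, 0.895); φ = arcsin(p_z) ≈ 63.55°, λ = atan2(p_y, p_x) ≈ -81.92°.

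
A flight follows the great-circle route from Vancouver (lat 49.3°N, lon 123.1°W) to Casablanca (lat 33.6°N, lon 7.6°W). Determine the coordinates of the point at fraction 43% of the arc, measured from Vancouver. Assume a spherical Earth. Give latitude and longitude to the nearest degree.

Convert each endpoint to a unit vector on the sphere (x = cos φ cos λ, y = cos φ sin λ, z = sin φ).
The central angle between the endpoints is δ = arccos(p₁·p₂) ≈ 1.384 rad (79.3°).
Interpolate at f = 0.43 with slerp weights a = sin((1−f)δ)/sin δ ≈ 0.722, b = sin(fδ)/sin δ ≈ 0.571.
p = a·p₁ + b·p₂ ≈ (0.214, -0.457, 0.863); φ = arcsin(p_z) ≈ 59.68°, λ = atan2(p_y, p_x) ≈ -64.94°.

≈ lat 60°N, lon 65°W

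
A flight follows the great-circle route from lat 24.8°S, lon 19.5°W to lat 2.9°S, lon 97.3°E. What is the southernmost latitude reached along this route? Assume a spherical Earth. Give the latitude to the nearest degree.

≈ 29°S

The great circle lies in the plane with unit normal n̂ = (p₁ × p₂)/|p₁ × p₂|.
Here n̂_z ≈ +0.878; the vertex latitude is φ_max = arccos|n̂_z| ≈ 28.6°.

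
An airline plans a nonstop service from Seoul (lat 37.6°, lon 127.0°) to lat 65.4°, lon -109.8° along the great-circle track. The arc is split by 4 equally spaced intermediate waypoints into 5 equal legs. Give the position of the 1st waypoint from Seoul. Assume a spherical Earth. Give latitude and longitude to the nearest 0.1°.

≈ lat 50.0°, lon 134.9°

Write both endpoints as unit vectors p₁, p₂ with components (cos φ cos λ, cos φ sin λ, sin φ).
The central angle between the endpoints is δ = arccos(p₁·p₂) ≈ 1.187 rad (68.0°).
Interpolate at f = 1/5 with slerp weights a = sin((1−f)δ)/sin δ ≈ 0.877, b = sin(fδ)/sin δ ≈ 0.254.
p = a·p₁ + b·p₂ ≈ (-0.454, 0.456, 0.766); φ = arcsin(p_z) ≈ 49.97°, λ = atan2(p_y, p_x) ≈ 134.90°.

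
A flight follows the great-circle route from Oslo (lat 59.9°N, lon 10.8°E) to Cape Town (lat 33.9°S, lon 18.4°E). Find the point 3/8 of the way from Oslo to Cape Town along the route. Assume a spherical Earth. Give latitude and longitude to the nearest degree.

≈ lat 25°N, lon 15°E

Write both endpoints as unit vectors p₁, p₂ with components (cos φ cos λ, cos φ sin λ, sin φ).
The central angle between the endpoints is δ = arccos(p₁·p₂) ≈ 1.641 rad (94.0°).
Interpolate at f = 3/8 with slerp weights a = sin((1−f)δ)/sin δ ≈ 0.857, b = sin(fδ)/sin δ ≈ 0.579.
p = a·p₁ + b·p₂ ≈ (0.878, 0.232, 0.419); φ = arcsin(p_z) ≈ 24.76°, λ = atan2(p_y, p_x) ≈ 14.81°.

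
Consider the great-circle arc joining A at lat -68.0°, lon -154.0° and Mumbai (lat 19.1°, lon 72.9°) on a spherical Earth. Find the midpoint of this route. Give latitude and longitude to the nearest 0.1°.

≈ lat -39.0°, lon 94.6°

Write both endpoints as unit vectors p₁, p₂ with components (cos φ cos λ, cos φ sin λ, sin φ).
The central angle between the endpoints is δ = arccos(p₁·p₂) ≈ 2.147 rad (123.0°).
Interpolate at f = 1/2 with slerp weights a = sin((1−f)δ)/sin δ ≈ 1.049, b = sin(fδ)/sin δ ≈ 1.049.
p = a·p₁ + b·p₂ ≈ (-0.062, 0.775, -0.629); φ = arcsin(p_z) ≈ -38.98°, λ = atan2(p_y, p_x) ≈ 94.55°.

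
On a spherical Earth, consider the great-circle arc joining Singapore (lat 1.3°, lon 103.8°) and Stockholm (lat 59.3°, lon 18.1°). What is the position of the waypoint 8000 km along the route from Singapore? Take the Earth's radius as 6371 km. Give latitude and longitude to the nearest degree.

Write both endpoints as unit vectors p₁, p₂ with components (cos φ cos λ, cos φ sin λ, sin φ).
The central angle between the endpoints is δ = arccos(p₁·p₂) ≈ 1.513 rad (86.7°). The total great-circle distance is δ·R ≈ 1.513 × 6371 ≈ 9639 km, so the target fraction is f = 8000/9639 ≈ 0.830.
Interpolate at f ≈ 0.830 with slerp weights a = sin((1−f)δ)/sin δ ≈ 0.255, b = sin(fδ)/sin δ ≈ 0.952.
p = a·p₁ + b·p₂ ≈ (0.401, 0.399, 0.825); φ = arcsin(p_z) ≈ 55.55°, λ = atan2(p_y, p_x) ≈ 44.80°.

≈ lat 56°, lon 45°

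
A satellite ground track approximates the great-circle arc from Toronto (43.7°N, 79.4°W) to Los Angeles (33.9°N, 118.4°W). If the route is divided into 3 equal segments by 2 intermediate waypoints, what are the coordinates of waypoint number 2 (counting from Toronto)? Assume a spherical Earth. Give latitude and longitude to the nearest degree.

≈ 39°N, 107°W

Convert each endpoint to a unit vector on the sphere (x = cos φ cos λ, y = cos φ sin λ, z = sin φ).
The central angle between the endpoints is δ = arccos(p₁·p₂) ≈ 0.552 rad (31.6°).
Interpolate at f = 2/3 with slerp weights a = sin((1−f)δ)/sin δ ≈ 0.349, b = sin(fδ)/sin δ ≈ 0.686.
p = a·p₁ + b·p₂ ≈ (-0.224, -0.749, 0.624); φ = arcsin(p_z) ≈ 38.58°, λ = atan2(p_y, p_x) ≈ -106.68°.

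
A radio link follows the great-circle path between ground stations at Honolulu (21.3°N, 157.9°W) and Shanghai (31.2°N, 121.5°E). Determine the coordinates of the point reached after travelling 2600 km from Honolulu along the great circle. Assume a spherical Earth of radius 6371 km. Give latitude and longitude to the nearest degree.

≈ (30°N, 178°E)

The haversine formula gives a central angle δ ≈ 1.247 rad (71.4°) between the endpoints. The total great-circle distance is δ·R ≈ 1.247 × 6371 ≈ 7944 km, so the target fraction is f = 2600/7944 ≈ 0.327.
Interpolate at f ≈ 0.327 with slerp weights a = sin((1−f)δ)/sin δ ≈ 0.785, b = sin(fδ)/sin δ ≈ 0.419.
p = a·p₁ + b·p₂ ≈ (-0.864, 0.030, 0.502); φ = arcsin(p_z) ≈ 30.12°, λ = atan2(p_y, p_x) ≈ 177.99°.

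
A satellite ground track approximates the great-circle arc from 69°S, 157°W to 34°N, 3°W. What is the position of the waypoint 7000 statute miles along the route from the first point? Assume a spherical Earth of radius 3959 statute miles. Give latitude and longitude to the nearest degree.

≈ 6°S, 13°W

Write both endpoints as unit vectors p₁, p₂ with components (cos φ cos λ, cos φ sin λ, sin φ).
The central angle between the endpoints is δ = arccos(p₁·p₂) ≈ 2.480 rad (142.1°). The total great-circle distance is δ·R ≈ 2.480 × 3959 ≈ 9819 mi, so the target fraction is f = 7000/9819 ≈ 0.713.
Interpolate at f ≈ 0.713 with slerp weights a = sin((1−f)δ)/sin δ ≈ 1.064, b = sin(fδ)/sin δ ≈ 1.596.
p = a·p₁ + b·p₂ ≈ (0.971, -0.218, -0.100); φ = arcsin(p_z) ≈ -5.76°, λ = atan2(p_y, p_x) ≈ -12.67°.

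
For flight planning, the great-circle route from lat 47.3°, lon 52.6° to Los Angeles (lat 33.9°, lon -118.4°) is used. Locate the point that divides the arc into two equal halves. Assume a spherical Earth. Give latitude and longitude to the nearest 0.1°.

Convert each endpoint to a unit vector on the sphere (x = cos φ cos λ, y = cos φ sin λ, z = sin φ).
The central angle between the endpoints is δ = arccos(p₁·p₂) ≈ 1.717 rad (98.4°).
Interpolate at f = 1/2 with slerp weights a = sin((1−f)δ)/sin δ ≈ 0.765, b = sin(fδ)/sin δ ≈ 0.765.
p = a·p₁ + b·p₂ ≈ (0.013, -0.146, 0.989); φ = arcsin(p_z) ≈ 81.55°, λ = atan2(p_y, p_x) ≈ -84.89°.

≈ lat 81.5°, lon -84.9°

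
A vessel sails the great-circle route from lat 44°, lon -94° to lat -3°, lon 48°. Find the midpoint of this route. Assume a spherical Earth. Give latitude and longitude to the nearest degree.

The haversine formula gives a central angle δ ≈ 2.217 rad (127.0°) between the endpoints.
Interpolate at f = 1/2 with slerp weights a = sin((1−f)δ)/sin δ ≈ 1.121, b = sin(fδ)/sin δ ≈ 1.121.
p = a·p₁ + b·p₂ ≈ (0.693, 0.028, 0.720); φ = arcsin(p_z) ≈ 46.08°, λ = atan2(p_y, p_x) ≈ 2.27°.

≈ lat 46°, lon 2°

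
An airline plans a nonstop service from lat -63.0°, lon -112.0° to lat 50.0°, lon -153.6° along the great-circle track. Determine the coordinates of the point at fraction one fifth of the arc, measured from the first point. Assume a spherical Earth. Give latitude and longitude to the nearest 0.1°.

Write both endpoints as unit vectors p₁, p₂ with components (cos φ cos λ, cos φ sin λ, sin φ).
The central angle between the endpoints is δ = arccos(p₁·p₂) ≈ 2.054 rad (117.7°).
Interpolate at f = 1/5 with slerp weights a = sin((1−f)δ)/sin δ ≈ 1.126, b = sin(fδ)/sin δ ≈ 0.451.
p = a·p₁ + b·p₂ ≈ (-0.451, -0.603, -0.658); φ = arcsin(p_z) ≈ -41.15°, λ = atan2(p_y, p_x) ≈ -126.80°.

≈ lat -41.2°, lon -126.8°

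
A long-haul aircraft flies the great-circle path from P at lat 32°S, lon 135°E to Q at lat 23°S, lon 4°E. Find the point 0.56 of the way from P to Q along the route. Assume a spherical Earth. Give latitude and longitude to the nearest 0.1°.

Write both endpoints as unit vectors p₁, p₂ with components (cos φ cos λ, cos φ sin λ, sin φ).
The central angle between the endpoints is δ = arccos(p₁·p₂) ≈ 1.881 rad (107.8°).
Interpolate at f = 0.56 with slerp weights a = sin((1−f)δ)/sin δ ≈ 0.773, b = sin(fδ)/sin δ ≈ 0.913.
p = a·p₁ + b·p₂ ≈ (0.374, 0.522, -0.766); φ = arcsin(p_z) ≈ -50.02°, λ = atan2(p_y, p_x) ≈ 54.37°.

≈ lat 50.0°S, lon 54.4°E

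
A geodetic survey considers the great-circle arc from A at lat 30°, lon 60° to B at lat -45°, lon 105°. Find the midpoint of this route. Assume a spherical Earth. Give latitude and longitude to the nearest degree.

≈ lat -8°, lon 80°

From cos δ = sin φ₁ sin φ₂ + cos φ₁ cos φ₂ cos Δλ, the central angle is δ ≈ 1.491 rad (85.4°).
Interpolate at f = 1/2 with slerp weights a = sin((1−f)δ)/sin δ ≈ 0.681, b = sin(fδ)/sin δ ≈ 0.681.
p = a·p₁ + b·p₂ ≈ (0.170, 0.975, -0.141); φ = arcsin(p_z) ≈ -8.10°, λ = atan2(p_y, p_x) ≈ 80.10°.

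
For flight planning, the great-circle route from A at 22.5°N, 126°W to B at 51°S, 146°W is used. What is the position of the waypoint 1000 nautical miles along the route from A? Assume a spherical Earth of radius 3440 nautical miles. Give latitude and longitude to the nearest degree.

≈ 6°N, 130°W

Write both endpoints as unit vectors p₁, p₂ with components (cos φ cos λ, cos φ sin λ, sin φ).
The central angle between the endpoints is δ = arccos(p₁·p₂) ≈ 1.319 rad (75.6°). The total great-circle distance is δ·R ≈ 1.319 × 3440 ≈ 4538 nmi, so the target fraction is f = 1000/4538 ≈ 0.220.
Interpolate at f ≈ 0.220 with slerp weights a = sin((1−f)δ)/sin δ ≈ 0.884, b = sin(fδ)/sin δ ≈ 0.296.
p = a·p₁ + b·p₂ ≈ (-0.635, -0.765, 0.108); φ = arcsin(p_z) ≈ 6.23°, λ = atan2(p_y, p_x) ≈ -129.67°.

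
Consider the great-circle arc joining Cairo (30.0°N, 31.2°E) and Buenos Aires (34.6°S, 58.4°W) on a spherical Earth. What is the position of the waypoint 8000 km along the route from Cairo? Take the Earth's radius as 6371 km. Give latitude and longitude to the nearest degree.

Convert each endpoint to a unit vector on the sphere (x = cos φ cos λ, y = cos φ sin λ, z = sin φ).
The central angle between the endpoints is δ = arccos(p₁·p₂) ≈ 1.853 rad (106.2°). The total great-circle distance is δ·R ≈ 1.853 × 6371 ≈ 11809 km, so the target fraction is f = 8000/11809 ≈ 0.677.
Interpolate at f ≈ 0.677 with slerp weights a = sin((1−f)δ)/sin δ ≈ 0.586, b = sin(fδ)/sin δ ≈ 0.990.
p = a·p₁ + b·p₂ ≈ (0.861, -0.431, -0.269); φ = arcsin(p_z) ≈ -15.61°, λ = atan2(p_y, p_x) ≈ -26.60°.

≈ 16°S, 27°W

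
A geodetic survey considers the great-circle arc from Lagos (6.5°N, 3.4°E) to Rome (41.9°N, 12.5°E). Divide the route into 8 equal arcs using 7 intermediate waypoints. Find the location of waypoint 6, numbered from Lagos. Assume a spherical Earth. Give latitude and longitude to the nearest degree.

≈ 33°N, 10°E

Convert each endpoint to a unit vector on the sphere (x = cos φ cos λ, y = cos φ sin λ, z = sin φ).
The central angle between the endpoints is δ = arccos(p₁·p₂) ≈ 0.634 rad (36.3°).
Interpolate at f = 6/8 with slerp weights a = sin((1−f)δ)/sin δ ≈ 0.266, b = sin(fδ)/sin δ ≈ 0.773.
p = a·p₁ + b·p₂ ≈ (0.826, 0.140, 0.546); φ = arcsin(p_z) ≈ 33.11°, λ = atan2(p_y, p_x) ≈ 9.63°.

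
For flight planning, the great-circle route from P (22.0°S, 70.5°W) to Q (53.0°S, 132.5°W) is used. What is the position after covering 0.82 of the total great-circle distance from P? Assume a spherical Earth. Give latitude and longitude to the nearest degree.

From cos δ = sin φ₁ sin φ₂ + cos φ₁ cos φ₂ cos Δλ, the central angle is δ ≈ 0.975 rad (55.9°).
Interpolate at f = 0.82 with slerp weights a = sin((1−f)δ)/sin δ ≈ 0.211, b = sin(fδ)/sin δ ≈ 0.866.
p = a·p₁ + b·p₂ ≈ (-0.287, -0.569, -0.771); φ = arcsin(p_z) ≈ -50.43°, λ = atan2(p_y, p_x) ≈ -116.77°.

≈ (50°S, 117°W)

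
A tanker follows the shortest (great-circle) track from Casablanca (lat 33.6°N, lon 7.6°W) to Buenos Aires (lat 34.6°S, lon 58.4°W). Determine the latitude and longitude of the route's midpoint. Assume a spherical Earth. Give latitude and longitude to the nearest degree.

≈ lat 1°S, lon 33°W

From cos δ = sin φ₁ sin φ₂ + cos φ₁ cos φ₂ cos Δλ, the central angle is δ ≈ 1.451 rad (83.2°).
Interpolate at f = 1/2 with slerp weights a = sin((1−f)δ)/sin δ ≈ 0.668, b = sin(fδ)/sin δ ≈ 0.668.
p = a·p₁ + b·p₂ ≈ (0.840, -0.542, -0.010); φ = arcsin(p_z) ≈ -0.55°, λ = atan2(p_y, p_x) ≈ -32.84°.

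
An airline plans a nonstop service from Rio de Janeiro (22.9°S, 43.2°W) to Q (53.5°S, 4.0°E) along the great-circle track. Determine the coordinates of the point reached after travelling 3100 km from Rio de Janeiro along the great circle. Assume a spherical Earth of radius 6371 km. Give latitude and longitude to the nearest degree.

The haversine formula gives a central angle δ ≈ 0.816 rad (46.8°) between the endpoints. The total great-circle distance is δ·R ≈ 0.816 × 6371 ≈ 5199 km, so the target fraction is f = 3100/5199 ≈ 0.596.
Interpolate at f ≈ 0.596 with slerp weights a = sin((1−f)δ)/sin δ ≈ 0.444, b = sin(fδ)/sin δ ≈ 0.642.
p = a·p₁ + b·p₂ ≈ (0.679, -0.253, -0.689); φ = arcsin(p_z) ≈ -43.54°, λ = atan2(p_y, p_x) ≈ -20.46°.

≈ (44°S, 20°W)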